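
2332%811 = 710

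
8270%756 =710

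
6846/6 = 1141 = 1141.00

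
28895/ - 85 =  - 340  +  1/17 = - 339.94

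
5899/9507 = 5899/9507 =0.62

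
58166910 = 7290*7979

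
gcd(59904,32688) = 144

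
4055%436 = 131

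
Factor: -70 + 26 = -44 = - 2^2*11^1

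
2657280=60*44288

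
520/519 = 1 + 1/519 = 1.00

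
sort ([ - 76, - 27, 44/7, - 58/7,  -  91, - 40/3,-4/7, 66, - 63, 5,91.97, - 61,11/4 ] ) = [ - 91, - 76, -63,-61 , - 27, - 40/3,-58/7, - 4/7, 11/4,5,  44/7, 66,91.97]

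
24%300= 24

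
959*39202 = 37594718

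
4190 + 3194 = 7384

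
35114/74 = 17557/37 = 474.51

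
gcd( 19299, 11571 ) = 21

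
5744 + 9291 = 15035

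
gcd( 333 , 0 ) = 333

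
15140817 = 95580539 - 80439722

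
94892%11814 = 380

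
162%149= 13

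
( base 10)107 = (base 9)128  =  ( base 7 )212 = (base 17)65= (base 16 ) 6b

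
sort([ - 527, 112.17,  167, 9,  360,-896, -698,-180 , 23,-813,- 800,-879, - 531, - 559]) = [-896,-879, - 813, - 800, - 698,-559, - 531,-527,  -  180, 9,23, 112.17, 167,360]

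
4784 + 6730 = 11514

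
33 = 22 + 11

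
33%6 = 3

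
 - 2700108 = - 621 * 4348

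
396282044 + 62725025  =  459007069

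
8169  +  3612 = 11781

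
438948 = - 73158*(  -  6)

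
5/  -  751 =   -  1 + 746/751 = -0.01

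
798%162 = 150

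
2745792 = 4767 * 576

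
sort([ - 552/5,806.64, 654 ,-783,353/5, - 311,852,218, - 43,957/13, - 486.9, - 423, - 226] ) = [- 783, - 486.9,  -  423  , - 311, - 226, - 552/5, - 43,353/5,957/13, 218,  654, 806.64, 852 ] 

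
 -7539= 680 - 8219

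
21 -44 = -23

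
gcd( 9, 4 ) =1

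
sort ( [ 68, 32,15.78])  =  [ 15.78,32  ,  68 ] 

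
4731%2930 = 1801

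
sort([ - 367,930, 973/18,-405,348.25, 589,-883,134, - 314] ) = [ - 883,  -  405, - 367, - 314,973/18,134,348.25, 589, 930] 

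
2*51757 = 103514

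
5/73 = 5/73 = 0.07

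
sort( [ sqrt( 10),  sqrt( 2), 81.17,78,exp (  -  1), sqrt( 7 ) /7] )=[exp( - 1),sqrt(7)/7, sqrt(2 ), sqrt(10), 78,  81.17 ] 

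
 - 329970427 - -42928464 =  - 287041963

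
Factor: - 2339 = - 2339^1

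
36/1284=3/107  =  0.03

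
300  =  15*20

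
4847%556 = 399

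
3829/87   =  3829/87=44.01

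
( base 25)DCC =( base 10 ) 8437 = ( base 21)J2G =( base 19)1471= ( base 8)20365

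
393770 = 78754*5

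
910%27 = 19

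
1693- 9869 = -8176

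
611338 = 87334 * 7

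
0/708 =0 = 0.00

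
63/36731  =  63/36731 = 0.00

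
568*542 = 307856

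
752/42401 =752/42401=0.02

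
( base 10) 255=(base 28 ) 93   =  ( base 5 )2010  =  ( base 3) 100110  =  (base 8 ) 377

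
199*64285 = 12792715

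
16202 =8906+7296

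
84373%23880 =12733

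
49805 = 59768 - 9963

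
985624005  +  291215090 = 1276839095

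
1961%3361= 1961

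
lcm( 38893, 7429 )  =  661181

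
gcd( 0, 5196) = 5196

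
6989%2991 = 1007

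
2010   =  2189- 179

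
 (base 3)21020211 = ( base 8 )12247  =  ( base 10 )5287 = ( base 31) 5FH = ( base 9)7224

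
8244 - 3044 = 5200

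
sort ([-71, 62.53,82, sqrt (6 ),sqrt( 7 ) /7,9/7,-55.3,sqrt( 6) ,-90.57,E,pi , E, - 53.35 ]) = [ - 90.57,-71,-55.3,-53.35,sqrt(7 ) /7,9/7,sqrt ( 6),sqrt(6 ),E , E,pi,62.53, 82 ] 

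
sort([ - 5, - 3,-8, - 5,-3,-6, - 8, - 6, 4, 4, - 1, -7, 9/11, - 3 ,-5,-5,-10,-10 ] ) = [-10,-10 , - 8, - 8, -7,-6, - 6,-5,-5,-5,-5, - 3, - 3, - 3,-1, 9/11,4, 4]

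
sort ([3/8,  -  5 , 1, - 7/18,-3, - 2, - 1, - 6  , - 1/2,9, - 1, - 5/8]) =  [ - 6, - 5, - 3, - 2, - 1, - 1, - 5/8, - 1/2, - 7/18,3/8, 1, 9] 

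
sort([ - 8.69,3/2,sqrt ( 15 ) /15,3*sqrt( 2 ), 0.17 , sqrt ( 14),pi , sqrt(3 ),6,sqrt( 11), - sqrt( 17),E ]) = [ - 8.69, - sqrt( 17), 0.17,sqrt (15 ) /15 , 3/2, sqrt( 3),  E,pi, sqrt(11), sqrt( 14), 3*sqrt( 2 ), 6] 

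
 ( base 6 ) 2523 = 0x273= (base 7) 1554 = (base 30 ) KR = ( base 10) 627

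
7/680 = 7/680 = 0.01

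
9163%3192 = 2779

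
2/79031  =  2/79031  =  0.00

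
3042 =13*234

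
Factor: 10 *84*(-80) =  - 67200  =  - 2^7*3^1*5^2*7^1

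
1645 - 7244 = -5599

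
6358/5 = 6358/5 = 1271.60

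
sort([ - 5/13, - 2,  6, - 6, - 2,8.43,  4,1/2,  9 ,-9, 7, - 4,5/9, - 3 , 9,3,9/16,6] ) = [ - 9, - 6,  -  4, - 3,-2, - 2, - 5/13, 1/2, 5/9,9/16, 3,4, 6,  6, 7,  8.43,  9,9] 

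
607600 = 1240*490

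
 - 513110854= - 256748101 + - 256362753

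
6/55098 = 1/9183 = 0.00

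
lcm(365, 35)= 2555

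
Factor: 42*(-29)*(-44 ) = 2^3*3^1*7^1*11^1  *29^1 = 53592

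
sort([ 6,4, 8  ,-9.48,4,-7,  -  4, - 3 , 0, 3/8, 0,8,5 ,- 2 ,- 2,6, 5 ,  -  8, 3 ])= [ - 9.48, - 8, - 7, - 4,-3 , -2, - 2 , 0,0,3/8 , 3,  4 , 4 , 5, 5,6 , 6,8, 8 ] 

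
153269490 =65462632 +87806858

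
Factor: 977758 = 2^1*488879^1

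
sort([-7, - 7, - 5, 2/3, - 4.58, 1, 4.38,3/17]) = [ - 7, - 7, - 5,-4.58, 3/17,2/3, 1, 4.38 ]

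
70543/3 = 70543/3= 23514.33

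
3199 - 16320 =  - 13121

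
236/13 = 18+2/13 = 18.15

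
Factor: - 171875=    - 5^6*11^1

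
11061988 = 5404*2047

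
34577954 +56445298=91023252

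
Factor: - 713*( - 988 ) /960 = 176111/240 = 2^( - 4)*  3^(-1)* 5^( - 1)*13^1*19^1*23^1*31^1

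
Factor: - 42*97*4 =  - 2^3*3^1*7^1*97^1 = - 16296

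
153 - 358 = -205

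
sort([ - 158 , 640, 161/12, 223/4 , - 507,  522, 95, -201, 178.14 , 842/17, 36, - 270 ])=[-507,-270, - 201,-158,161/12, 36,  842/17, 223/4, 95,178.14,522,640]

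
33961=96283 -62322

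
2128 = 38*56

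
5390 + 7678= 13068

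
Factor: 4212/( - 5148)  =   - 3^2*11^( - 1 ) = - 9/11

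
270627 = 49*5523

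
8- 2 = 6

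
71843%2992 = 35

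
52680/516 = 102 + 4/43 = 102.09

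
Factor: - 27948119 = -17^1*53^1*31019^1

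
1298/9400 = 649/4700 =0.14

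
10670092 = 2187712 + 8482380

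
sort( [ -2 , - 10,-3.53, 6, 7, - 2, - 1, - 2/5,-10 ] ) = [ - 10, - 10,-3.53, - 2, - 2, - 1,-2/5, 6,7 ]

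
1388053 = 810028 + 578025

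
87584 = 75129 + 12455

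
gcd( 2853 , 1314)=9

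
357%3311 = 357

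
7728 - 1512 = 6216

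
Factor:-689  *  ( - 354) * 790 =192685740 = 2^2*3^1 *5^1 * 13^1*53^1*59^1*79^1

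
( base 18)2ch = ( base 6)4025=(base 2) 1101110001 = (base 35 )P6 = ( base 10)881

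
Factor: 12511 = 12511^1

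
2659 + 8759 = 11418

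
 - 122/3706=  - 61/1853 = - 0.03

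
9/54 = 1/6 = 0.17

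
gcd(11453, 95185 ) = 1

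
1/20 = 1/20 = 0.05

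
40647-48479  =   - 7832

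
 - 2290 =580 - 2870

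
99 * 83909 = 8306991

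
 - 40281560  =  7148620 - 47430180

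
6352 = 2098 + 4254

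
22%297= 22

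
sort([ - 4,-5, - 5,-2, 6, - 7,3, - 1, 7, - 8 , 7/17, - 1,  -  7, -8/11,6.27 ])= [ - 8, - 7,  -  7, - 5, - 5, - 4, - 2, - 1 , - 1, - 8/11 , 7/17,3,6,6.27, 7 ] 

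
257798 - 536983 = - 279185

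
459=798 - 339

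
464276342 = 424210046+40066296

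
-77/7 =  - 11 = - 11.00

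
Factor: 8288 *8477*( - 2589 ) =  - 2^5 * 3^1 * 7^3*37^1*173^1*863^1 =- 181896346464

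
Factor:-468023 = -419^1*1117^1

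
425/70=85/14 = 6.07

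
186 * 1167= 217062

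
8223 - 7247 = 976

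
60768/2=30384=30384.00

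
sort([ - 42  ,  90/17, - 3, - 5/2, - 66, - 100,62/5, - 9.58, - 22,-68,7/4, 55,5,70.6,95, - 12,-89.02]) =[-100,-89.02, - 68,-66,-42, - 22, - 12, - 9.58, - 3, - 5/2, 7/4, 5,90/17,62/5,55,70.6,95 ]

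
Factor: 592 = 2^4*37^1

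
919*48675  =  44732325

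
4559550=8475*538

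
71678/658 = 35839/329 = 108.93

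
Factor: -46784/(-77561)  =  2^6*11^(- 2)*17^1 * 43^1*641^ (  -  1)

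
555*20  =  11100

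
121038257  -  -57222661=178260918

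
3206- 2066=1140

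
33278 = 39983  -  6705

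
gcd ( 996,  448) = 4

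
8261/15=8261/15 = 550.73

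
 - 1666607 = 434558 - 2101165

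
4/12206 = 2/6103 = 0.00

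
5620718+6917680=12538398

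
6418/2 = 3209 = 3209.00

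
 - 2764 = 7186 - 9950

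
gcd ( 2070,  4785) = 15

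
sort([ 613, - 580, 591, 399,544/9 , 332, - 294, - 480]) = [ - 580, - 480, - 294, 544/9, 332, 399,  591,613 ]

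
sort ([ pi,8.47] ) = [pi, 8.47 ]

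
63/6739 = 63/6739 = 0.01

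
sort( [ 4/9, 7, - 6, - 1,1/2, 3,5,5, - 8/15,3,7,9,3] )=[-6, - 1, - 8/15,4/9, 1/2,3,3, 3, 5, 5,7,7,9] 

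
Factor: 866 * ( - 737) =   -  638242 = -2^1*11^1*67^1*433^1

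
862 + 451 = 1313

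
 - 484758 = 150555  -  635313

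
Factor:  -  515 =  - 5^1*103^1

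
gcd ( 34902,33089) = 7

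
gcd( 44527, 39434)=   1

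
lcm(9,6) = 18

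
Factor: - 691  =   - 691^1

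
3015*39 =117585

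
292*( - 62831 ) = -18346652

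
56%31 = 25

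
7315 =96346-89031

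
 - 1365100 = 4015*( - 340) 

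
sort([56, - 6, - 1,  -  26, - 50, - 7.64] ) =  [ - 50,-26, - 7.64, -6, - 1,56]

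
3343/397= 8 + 167/397 = 8.42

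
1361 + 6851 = 8212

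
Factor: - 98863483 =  - 17^1*2131^1*2729^1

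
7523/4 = 7523/4 = 1880.75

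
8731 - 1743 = 6988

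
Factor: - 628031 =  - 17^1*36943^1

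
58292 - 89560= - 31268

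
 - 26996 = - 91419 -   -  64423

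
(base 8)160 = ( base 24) 4g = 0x70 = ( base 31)3J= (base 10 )112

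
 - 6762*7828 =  - 52932936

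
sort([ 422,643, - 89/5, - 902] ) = [ - 902 , - 89/5,422,  643]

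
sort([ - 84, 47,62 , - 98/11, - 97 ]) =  [ - 97, - 84, - 98/11, 47 , 62]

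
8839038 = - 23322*( - 379 ) 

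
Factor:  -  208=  -2^4*13^1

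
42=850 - 808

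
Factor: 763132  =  2^2*190783^1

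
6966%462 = 36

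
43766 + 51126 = 94892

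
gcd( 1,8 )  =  1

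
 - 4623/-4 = 4623/4 = 1155.75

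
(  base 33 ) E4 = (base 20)136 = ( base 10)466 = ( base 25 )IG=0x1D2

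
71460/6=11910 = 11910.00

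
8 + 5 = 13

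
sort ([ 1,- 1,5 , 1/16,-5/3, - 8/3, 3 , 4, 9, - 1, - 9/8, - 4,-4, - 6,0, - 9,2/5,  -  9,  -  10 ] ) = [  -  10,-9, - 9, - 6, - 4,-4 ,-8/3, - 5/3, -9/8,-1, -1,0,1/16 , 2/5,1, 3,4,5,  9]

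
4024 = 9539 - 5515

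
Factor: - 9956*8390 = - 83530840  =  -  2^3*5^1*19^1 * 131^1*839^1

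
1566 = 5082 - 3516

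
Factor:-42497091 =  - 3^2*7^1*13^1*19^1*2731^1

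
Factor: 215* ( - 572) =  - 2^2*5^1*11^1 * 13^1 * 43^1 = - 122980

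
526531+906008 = 1432539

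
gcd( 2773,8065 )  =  1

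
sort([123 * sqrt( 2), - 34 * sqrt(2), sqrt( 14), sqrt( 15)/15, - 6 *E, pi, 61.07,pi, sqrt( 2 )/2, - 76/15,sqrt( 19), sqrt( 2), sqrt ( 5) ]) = [ - 34* sqrt( 2), - 6*E, - 76/15, sqrt( 15 )/15,sqrt( 2 )/2, sqrt (2),sqrt(5),pi, pi, sqrt(14), sqrt(19), 61.07, 123*sqrt (2 )] 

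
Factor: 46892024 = 2^3*37^1*158419^1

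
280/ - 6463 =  - 280/6463 =- 0.04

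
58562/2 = 29281 = 29281.00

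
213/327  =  71/109 = 0.65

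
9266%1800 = 266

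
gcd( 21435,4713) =3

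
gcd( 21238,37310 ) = 574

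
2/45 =2/45 = 0.04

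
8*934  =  7472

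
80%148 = 80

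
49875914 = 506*98569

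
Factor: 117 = 3^2*13^1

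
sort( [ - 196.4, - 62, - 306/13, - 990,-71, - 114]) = [ - 990, - 196.4,  -  114,- 71, - 62, - 306/13]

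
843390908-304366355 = 539024553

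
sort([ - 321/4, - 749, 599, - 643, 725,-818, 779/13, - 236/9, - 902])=[ - 902, - 818, - 749, - 643, - 321/4, - 236/9,779/13 , 599, 725]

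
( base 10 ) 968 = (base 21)242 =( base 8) 1710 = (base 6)4252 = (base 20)288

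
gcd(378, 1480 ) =2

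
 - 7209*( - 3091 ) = 22283019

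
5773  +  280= 6053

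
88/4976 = 11/622 = 0.02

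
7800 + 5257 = 13057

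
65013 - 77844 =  - 12831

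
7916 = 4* 1979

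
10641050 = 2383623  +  8257427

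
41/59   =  41/59 = 0.69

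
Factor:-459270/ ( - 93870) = 3^6*149^( - 1 ) = 729/149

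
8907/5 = 8907/5 = 1781.40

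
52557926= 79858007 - 27300081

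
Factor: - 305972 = - 2^2* 76493^1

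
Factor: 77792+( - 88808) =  - 2^3*3^4*17^1= -11016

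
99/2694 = 33/898 =0.04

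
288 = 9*32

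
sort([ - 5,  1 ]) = [ - 5,1]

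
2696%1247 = 202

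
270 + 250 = 520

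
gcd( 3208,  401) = 401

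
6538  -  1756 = 4782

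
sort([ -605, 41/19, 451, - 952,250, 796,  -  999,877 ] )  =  [-999, - 952, - 605,41/19, 250, 451, 796 , 877 ]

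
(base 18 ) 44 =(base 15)51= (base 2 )1001100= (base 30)2g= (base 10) 76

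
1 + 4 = 5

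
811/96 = 8 + 43/96= 8.45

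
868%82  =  48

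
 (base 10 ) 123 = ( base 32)3R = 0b1111011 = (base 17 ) 74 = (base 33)3O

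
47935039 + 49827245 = 97762284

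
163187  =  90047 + 73140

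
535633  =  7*76519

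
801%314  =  173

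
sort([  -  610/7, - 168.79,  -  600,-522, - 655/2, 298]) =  [  -  600, - 522, - 655/2,-168.79, - 610/7, 298]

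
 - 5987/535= - 5987/535=- 11.19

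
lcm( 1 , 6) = 6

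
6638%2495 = 1648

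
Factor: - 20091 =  - 3^1*37^1*181^1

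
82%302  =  82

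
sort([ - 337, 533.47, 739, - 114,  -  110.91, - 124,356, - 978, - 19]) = [ - 978,- 337, - 124, - 114,-110.91,  -  19,356, 533.47, 739] 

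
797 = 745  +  52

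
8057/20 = 402  +  17/20  =  402.85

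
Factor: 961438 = 2^1*19^1*25301^1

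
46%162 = 46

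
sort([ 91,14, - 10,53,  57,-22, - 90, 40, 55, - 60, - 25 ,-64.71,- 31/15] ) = [ - 90, - 64.71, - 60, - 25, - 22, - 10, - 31/15,  14, 40, 53,  55, 57,  91]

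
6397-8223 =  - 1826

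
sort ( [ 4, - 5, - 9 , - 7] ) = [ - 9, -7,-5 , 4] 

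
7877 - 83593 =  - 75716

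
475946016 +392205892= 868151908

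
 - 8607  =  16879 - 25486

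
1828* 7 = 12796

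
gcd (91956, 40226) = 2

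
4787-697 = 4090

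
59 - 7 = 52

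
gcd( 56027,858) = 1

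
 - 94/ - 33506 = 47/16753 = 0.00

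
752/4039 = 752/4039 = 0.19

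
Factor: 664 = 2^3*83^1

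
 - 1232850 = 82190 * (- 15 )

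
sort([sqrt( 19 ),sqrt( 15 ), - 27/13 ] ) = [ - 27/13, sqrt( 15),sqrt( 19)]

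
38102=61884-23782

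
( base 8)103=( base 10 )67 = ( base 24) 2j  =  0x43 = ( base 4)1003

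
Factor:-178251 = -3^1 *59417^1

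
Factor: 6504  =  2^3 * 3^1 * 271^1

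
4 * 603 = 2412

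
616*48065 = 29608040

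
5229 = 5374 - 145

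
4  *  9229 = 36916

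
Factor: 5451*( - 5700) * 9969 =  - 309743808300 = - 2^2*3^3*5^2*19^1*23^1 *79^1*3323^1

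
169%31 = 14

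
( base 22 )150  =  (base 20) 19E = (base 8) 1122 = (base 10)594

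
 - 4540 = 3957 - 8497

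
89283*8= 714264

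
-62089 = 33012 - 95101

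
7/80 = 7/80 = 0.09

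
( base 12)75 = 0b1011001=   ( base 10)89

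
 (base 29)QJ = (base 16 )305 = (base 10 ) 773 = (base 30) pn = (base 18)26H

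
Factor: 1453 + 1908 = 3361^1 =3361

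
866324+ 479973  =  1346297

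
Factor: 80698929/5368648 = 2^( - 3 ) * 3^1*671081^( - 1)*26899643^1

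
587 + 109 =696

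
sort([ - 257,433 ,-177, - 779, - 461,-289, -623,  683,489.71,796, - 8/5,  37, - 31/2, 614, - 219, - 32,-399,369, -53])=[ - 779,- 623,  -  461 , - 399, - 289, - 257, - 219, - 177,  -  53, - 32,- 31/2,-8/5,37, 369,433, 489.71,614,683,796]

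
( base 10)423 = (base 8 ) 647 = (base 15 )1D3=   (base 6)1543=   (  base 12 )2b3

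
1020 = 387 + 633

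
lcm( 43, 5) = 215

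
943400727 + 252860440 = 1196261167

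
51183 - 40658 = 10525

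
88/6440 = 11/805 = 0.01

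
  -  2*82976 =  - 165952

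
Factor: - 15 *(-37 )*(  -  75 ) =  - 3^2 * 5^3*37^1 =- 41625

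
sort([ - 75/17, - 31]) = [-31,- 75/17 ] 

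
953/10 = 953/10 = 95.30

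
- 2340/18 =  - 130 = - 130.00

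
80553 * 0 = 0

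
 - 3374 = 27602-30976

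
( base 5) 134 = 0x2C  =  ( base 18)28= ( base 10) 44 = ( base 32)1c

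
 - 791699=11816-803515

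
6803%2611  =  1581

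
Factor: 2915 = 5^1*11^1* 53^1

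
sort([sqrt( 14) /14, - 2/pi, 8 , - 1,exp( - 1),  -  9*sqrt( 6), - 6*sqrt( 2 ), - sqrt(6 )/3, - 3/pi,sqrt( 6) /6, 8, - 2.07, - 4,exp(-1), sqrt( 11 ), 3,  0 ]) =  [-9*sqrt( 6), - 6*sqrt( 2), - 4,-2.07, - 1, - 3/pi, - sqrt(6 )/3,-2/pi,  0 , sqrt( 14)/14, exp( - 1 ) , exp( - 1),sqrt( 6)/6 , 3, sqrt( 11), 8, 8] 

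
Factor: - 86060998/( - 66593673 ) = 2^1*3^ ( - 2)*31^( - 1)*37^( -1)  *  6451^( - 1)*43030499^1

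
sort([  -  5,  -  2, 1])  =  [ - 5, - 2, 1] 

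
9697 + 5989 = 15686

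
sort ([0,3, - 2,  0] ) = [ - 2,0,0 , 3 ] 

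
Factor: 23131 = 23131^1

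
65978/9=65978/9  =  7330.89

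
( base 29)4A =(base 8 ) 176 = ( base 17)77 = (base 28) 4E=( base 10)126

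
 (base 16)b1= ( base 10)177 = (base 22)81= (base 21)89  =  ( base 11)151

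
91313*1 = 91313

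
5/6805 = 1/1361 = 0.00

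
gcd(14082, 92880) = 6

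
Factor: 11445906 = 2^1*3^1*211^1*9041^1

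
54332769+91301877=145634646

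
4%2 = 0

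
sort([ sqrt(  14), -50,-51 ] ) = [-51, -50,sqrt(14)]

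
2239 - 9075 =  - 6836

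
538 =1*538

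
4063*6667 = 27088021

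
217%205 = 12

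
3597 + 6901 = 10498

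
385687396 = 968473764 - 582786368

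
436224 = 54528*8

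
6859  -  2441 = 4418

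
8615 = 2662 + 5953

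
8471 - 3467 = 5004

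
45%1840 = 45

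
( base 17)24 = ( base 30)18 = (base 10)38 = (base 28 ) 1a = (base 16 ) 26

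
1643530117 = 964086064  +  679444053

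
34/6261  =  34/6261 = 0.01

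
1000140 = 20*50007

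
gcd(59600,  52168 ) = 8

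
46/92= 1/2 = 0.50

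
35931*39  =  1401309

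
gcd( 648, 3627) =9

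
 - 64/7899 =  - 64/7899 = - 0.01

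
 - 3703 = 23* ( - 161)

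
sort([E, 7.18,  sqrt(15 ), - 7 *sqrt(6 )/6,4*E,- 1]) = [-7*sqrt ( 6) /6,  -  1, E,sqrt( 15 ), 7.18,  4 * E ]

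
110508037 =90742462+19765575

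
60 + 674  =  734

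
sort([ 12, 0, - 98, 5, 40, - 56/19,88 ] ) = [ - 98,  -  56/19, 0,5,12,40,88]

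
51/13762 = 51/13762 = 0.00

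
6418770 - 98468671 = -92049901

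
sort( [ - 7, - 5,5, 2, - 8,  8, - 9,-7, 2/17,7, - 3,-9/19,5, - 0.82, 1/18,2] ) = [  -  9,-8, - 7 , - 7, - 5, - 3, - 0.82 , - 9/19,1/18, 2/17, 2, 2,  5,5,7,  8] 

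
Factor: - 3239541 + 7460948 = 4221407 = 4221407^1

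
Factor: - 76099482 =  - 2^1*3^2*31^1*136379^1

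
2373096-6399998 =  - 4026902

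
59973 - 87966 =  - 27993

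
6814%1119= 100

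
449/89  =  449/89   =  5.04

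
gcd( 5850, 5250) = 150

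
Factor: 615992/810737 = 2^3*13^1 * 5923^1*810737^(- 1 )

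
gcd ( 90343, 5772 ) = 1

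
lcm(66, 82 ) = 2706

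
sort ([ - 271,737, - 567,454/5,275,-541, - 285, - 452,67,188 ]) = [ - 567,-541, - 452, - 285, - 271, 67,454/5, 188,275, 737 ]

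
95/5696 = 95/5696=0.02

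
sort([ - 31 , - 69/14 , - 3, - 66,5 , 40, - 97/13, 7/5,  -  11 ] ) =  [ -66,  -  31, - 11,- 97/13, - 69/14 ,-3, 7/5, 5,40 ] 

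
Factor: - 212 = - 2^2 * 53^1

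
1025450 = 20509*50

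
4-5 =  - 1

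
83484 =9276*9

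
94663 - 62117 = 32546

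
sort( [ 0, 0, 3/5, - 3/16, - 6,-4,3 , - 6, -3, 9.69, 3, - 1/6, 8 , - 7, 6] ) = [-7, - 6,  -  6, - 4, - 3,-3/16,  -  1/6, 0, 0,3/5, 3,3 , 6, 8 , 9.69]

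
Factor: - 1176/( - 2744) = 3/7 = 3^1*7^(-1)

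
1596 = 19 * 84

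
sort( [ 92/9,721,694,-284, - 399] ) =[- 399, - 284,92/9,694, 721 ]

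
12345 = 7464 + 4881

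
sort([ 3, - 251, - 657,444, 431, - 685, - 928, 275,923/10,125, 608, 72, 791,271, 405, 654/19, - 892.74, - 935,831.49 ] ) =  [ - 935, - 928 ,  -  892.74,-685 , - 657, - 251,3, 654/19, 72, 923/10, 125, 271, 275, 405 , 431,444,608, 791, 831.49] 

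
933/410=2 + 113/410 = 2.28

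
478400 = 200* 2392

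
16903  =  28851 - 11948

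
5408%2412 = 584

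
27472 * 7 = 192304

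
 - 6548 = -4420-2128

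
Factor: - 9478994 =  - 2^1*  7^1*31^1*21841^1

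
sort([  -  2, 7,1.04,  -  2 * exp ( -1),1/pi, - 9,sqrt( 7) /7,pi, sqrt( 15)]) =[ - 9 , - 2,-2 * exp( - 1 ),1/pi,sqrt( 7)/7, 1.04,pi, sqrt( 15), 7 ]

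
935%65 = 25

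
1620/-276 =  - 135/23   =  -5.87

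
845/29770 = 13/458 = 0.03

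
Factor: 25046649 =3^2*367^1*7583^1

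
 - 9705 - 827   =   - 10532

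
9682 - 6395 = 3287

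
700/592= 1+ 27/148 = 1.18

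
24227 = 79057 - 54830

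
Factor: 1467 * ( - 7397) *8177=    - 3^2*13^2 * 17^1*37^1*163^1*569^1 = - 88731889623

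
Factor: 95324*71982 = 2^3*3^3*31^1 * 43^1*23831^1=6861612168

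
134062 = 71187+62875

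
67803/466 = 145  +  1/2 = 145.50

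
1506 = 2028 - 522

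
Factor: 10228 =2^2*2557^1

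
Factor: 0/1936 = 0=0^1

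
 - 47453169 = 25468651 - 72921820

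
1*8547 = 8547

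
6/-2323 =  - 1  +  2317/2323  =  - 0.00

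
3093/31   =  99 + 24/31 = 99.77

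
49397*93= 4593921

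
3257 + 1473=4730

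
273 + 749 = 1022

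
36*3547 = 127692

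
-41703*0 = 0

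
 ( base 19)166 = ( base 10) 481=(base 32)f1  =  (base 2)111100001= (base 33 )EJ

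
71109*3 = 213327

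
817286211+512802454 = 1330088665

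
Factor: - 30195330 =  - 2^1 * 3^1*5^1 * 11^1*37^1*2473^1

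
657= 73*9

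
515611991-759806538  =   - 244194547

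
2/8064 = 1/4032 = 0.00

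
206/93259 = 206/93259  =  0.00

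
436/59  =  7+23/59 = 7.39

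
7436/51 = 145 +41/51 = 145.80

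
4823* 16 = 77168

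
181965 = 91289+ 90676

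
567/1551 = 189/517= 0.37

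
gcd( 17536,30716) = 4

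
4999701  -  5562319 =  - 562618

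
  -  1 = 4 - 5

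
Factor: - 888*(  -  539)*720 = 344615040 = 2^7*3^3*5^1*7^2 * 11^1*37^1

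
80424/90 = 4468/5 = 893.60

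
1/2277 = 1/2277= 0.00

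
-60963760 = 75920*( - 803 ) 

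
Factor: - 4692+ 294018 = 289326 = 2^1* 3^1*48221^1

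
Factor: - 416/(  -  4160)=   2^ ( - 1 )*5^( - 1) = 1/10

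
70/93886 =35/46943 =0.00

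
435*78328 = 34072680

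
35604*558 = 19867032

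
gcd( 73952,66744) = 8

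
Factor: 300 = 2^2 * 3^1*5^2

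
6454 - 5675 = 779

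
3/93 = 1/31 = 0.03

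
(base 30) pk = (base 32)O2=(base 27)11E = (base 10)770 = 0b1100000010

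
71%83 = 71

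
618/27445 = 618/27445 = 0.02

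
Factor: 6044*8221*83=2^2*83^1*1511^1*8221^1  =  4124081092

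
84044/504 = 21011/126 = 166.75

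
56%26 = 4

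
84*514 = 43176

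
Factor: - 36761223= - 3^1*61^1 * 200881^1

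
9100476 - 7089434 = 2011042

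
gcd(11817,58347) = 9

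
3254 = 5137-1883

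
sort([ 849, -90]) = [- 90 , 849] 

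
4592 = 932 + 3660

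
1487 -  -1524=3011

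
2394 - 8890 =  - 6496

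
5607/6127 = 5607/6127=0.92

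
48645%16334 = 15977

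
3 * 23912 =71736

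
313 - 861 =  - 548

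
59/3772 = 59/3772 =0.02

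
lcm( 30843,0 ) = 0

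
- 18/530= -1 + 256/265 = - 0.03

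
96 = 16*6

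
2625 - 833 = 1792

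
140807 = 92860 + 47947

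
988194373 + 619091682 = 1607286055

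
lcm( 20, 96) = 480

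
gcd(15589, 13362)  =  2227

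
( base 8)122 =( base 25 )37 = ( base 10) 82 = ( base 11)75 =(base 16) 52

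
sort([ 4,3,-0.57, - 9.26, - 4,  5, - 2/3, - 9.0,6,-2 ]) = [ - 9.26,-9.0, - 4,-2, - 2/3, - 0.57,3,4,5,6]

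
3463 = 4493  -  1030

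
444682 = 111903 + 332779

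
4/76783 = 4/76783 = 0.00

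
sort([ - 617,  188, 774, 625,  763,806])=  [-617, 188, 625,763,774,806] 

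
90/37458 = 5/2081 = 0.00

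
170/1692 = 85/846 = 0.10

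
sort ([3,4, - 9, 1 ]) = [-9,1 , 3,4 ] 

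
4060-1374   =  2686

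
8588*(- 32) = -274816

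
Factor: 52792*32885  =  1736064920 = 2^3*5^1*6577^1*6599^1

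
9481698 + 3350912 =12832610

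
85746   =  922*93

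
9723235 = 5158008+4565227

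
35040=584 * 60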